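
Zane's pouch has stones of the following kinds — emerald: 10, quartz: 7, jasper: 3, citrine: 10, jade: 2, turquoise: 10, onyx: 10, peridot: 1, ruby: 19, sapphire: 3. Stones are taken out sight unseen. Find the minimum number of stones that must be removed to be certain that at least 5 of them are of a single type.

By pigeonhole, the 10 types are the holes; the stones drawn are the pigeons.
To avoid 5 of any one type, the worst case takes at most 4 of each type, or every stone of a type that has fewer than 4.
That gives 4 + 4 + 3 + 4 + 2 + 4 + 4 + 1 + 4 + 3 = 33 stones with no type reaching 5.
The next stone forces some type to 5, so 33 + 1 = 34.

34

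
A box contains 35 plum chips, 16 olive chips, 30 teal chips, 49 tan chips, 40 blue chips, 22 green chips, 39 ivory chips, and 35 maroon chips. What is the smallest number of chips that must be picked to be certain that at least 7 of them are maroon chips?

238

In the worst case for collecting maroon chips, every non-maroon chip comes out first.
There are 35 + 16 + 30 + 49 + 40 + 22 + 39 = 231 non-maroon chips altogether.
After those, each further chip must be maroon, so 231 + 7 = 238 draws guarantee 7 maroon chips.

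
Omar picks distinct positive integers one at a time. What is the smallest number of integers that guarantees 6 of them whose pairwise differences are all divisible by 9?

Integers whose pairwise differences are multiples of 9 are exactly those sharing a remainder mod 9. The 9 residue classes mod 9 are the pigeonholes.
With 45 integers one could put 5 in each residue class and have no class reach 6.
The 46th integer pushes some class to 6, so 9·5 + 1 = 46.

46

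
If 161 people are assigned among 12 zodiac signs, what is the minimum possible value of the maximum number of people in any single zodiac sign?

14

The 12 zodiac signs are the holes and the 161 people are the pigeons.
If every zodiac sign held at most 13 people, the total would be at most 12 × 13 = 156, which is less than 161.
So some zodiac sign holds at least ⌈161/12⌉ = 14 people.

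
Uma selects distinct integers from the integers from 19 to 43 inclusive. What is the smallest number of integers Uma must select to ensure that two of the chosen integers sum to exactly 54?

Group the elements by complementary pair {x, 54−x}: {19,35}, {20,34}, {21,33}, …, giving 8 two-element pairs, the single value 27 (it cannot pair with itself since the integers are distinct), and 8 integers whose partner 54−x falls outside [19,43].
Treating each of those 17 groups as a pigeonhole, one can pick one integer per group — 17 integers — with no two summing to 54.
The 18th integer lands in an occupied pair, forcing a sum of 54.

18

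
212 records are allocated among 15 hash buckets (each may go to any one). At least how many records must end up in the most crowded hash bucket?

15

The 15 hash buckets are the holes and the 212 records are the pigeons.
If every hash bucket held at most 14 records, the total would be at most 15 × 14 = 210, which is less than 212.
So some hash bucket holds at least ⌈212/15⌉ = 15 records.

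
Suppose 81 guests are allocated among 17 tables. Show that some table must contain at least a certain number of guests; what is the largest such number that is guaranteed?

The 17 tables are the holes and the 81 guests are the pigeons.
If every table held at most 4 guests, the total would be at most 17 × 4 = 68, which is less than 81.
So some table holds at least ⌈81/17⌉ = 5 guests.

5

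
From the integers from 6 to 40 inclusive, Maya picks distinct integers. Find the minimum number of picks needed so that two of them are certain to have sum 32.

26

Two chosen integers sum to 32 exactly when both halves of some pair {x, 32−x} with 6 ≤ x ≤ 32−x ≤ 26 are chosen — 10 such pairs.
The remaining 15 elements (those with no distinct partner in range) can never complete a 32-sum, so the worst case takes all of them and one from each pair: 15 + 10 = 25.
The 26th integer has to be the second member of some pair, so 25 + 1 = 26.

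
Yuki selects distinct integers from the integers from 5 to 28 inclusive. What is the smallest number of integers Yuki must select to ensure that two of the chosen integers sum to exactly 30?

15

Two chosen integers sum to 30 exactly when both halves of some pair {x, 30−x} with 5 ≤ x ≤ 30−x ≤ 25 are chosen — 10 such pairs.
The remaining 4 elements (those with no distinct partner in range) can never complete a 30-sum, so the worst case takes all of them and one from each pair: 4 + 10 = 14.
Pigeonhole: the 15th integer has to be the second member of some pair, so 14 + 1 = 15.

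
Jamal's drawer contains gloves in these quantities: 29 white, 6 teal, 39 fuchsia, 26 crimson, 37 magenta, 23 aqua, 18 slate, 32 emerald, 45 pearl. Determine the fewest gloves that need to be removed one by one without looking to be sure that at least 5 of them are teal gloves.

254

In the worst case for collecting teal gloves, every non-teal glove comes out first.
There are 29 + 39 + 26 + 37 + 23 + 18 + 32 + 45 = 249 non-teal gloves altogether.
After those, each further glove must be teal, so 249 + 5 = 254 draws guarantee 5 teal gloves.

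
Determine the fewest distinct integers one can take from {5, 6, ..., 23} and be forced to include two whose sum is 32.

13

Two chosen integers sum to 32 exactly when both halves of some pair {x, 32−x} with 9 ≤ x ≤ 32−x ≤ 23 are chosen — 7 such pairs.
The remaining 5 elements (those with no distinct partner in range) can never complete a 32-sum, so the worst case takes all of them and one from each pair: 5 + 7 = 12.
The 13th integer has to be the second member of some pair, so 12 + 1 = 13.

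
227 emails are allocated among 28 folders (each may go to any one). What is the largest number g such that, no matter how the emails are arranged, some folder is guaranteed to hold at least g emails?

By pigeonhole, the 28 folders are the holes and the 227 emails are the pigeons.
If every folder held at most 8 emails, the total would be at most 28 × 8 = 224, which is less than 227.
So some folder holds at least ⌈227/28⌉ = 9 emails.

9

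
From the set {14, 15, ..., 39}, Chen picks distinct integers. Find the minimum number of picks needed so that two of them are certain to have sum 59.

Group the elements by complementary pair {x, 59−x}: {20,39}, {21,38}, {22,37}, …, giving 10 two-element pairs and 6 integers whose partner 59−x falls outside [14,39].
By pigeonhole, treating each of those 16 groups as a pigeonhole, one can pick one integer per group — 16 integers — with no two summing to 59.
The 17th integer lands in an occupied pair, forcing a sum of 59.

17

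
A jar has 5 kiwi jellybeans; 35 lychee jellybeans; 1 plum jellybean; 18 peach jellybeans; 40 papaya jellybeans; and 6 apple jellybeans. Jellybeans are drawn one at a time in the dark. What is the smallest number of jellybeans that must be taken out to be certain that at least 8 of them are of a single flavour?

By the pigeonhole principle, put each drawn jellybean into a box by flavour. The largest draw with every box below 8 takes min(count, 7) from each flavour; flavours with fewer than 7 contribute all they have.
Σ min(cᵢ, 7) = 5 + 7 + 1 + 7 + 7 + 6 = 33.
Draw number 33 + 1 = 34 must push one box to 8.

34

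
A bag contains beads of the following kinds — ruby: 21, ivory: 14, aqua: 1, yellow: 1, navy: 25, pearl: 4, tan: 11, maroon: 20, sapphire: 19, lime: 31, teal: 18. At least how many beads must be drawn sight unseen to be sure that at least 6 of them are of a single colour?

An adversary could hand out at most 5 beads per colour (aqua, yellow, pearl run out sooner): 5 + 5 + 1 + 1 + 5 + 4 + 5 + 5 + 5 + 5 + 5 = 46 beads and still no colour has 6.
One more bead lands in a colour already at 5, so 47 draws are enough and 46 are not.

47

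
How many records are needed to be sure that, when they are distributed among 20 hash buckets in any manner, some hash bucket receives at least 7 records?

With 120 records one could put exactly 6 in each of the 20 hash buckets, and no hash bucket would reach 7.
One more record must land in a hash bucket that already has 6, giving it 7.
So 20 × 6 + 1 = 121 records are required.

121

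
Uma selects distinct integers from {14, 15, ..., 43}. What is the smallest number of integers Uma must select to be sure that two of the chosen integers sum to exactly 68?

22

Group the elements by complementary pair {x, 68−x}: {25,43}, {26,42}, {27,41}, …, giving 9 two-element pairs, the single value 34 (it cannot pair with itself since the integers are distinct), and 11 integers whose partner 68−x falls outside [14,43].
Pigeonhole: treating each of those 21 groups as a pigeonhole, one can pick one integer per group — 21 integers — with no two summing to 68.
The 22nd integer lands in an occupied pair, forcing a sum of 68.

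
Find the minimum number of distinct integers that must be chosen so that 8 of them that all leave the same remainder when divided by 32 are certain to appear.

Pigeonhole: the 32 residue classes mod 32 are the pigeonholes.
With 224 integers one could put 7 in each residue class and have no class reach 8.
The 225th integer pushes some class to 8, so 32·7 + 1 = 225.

225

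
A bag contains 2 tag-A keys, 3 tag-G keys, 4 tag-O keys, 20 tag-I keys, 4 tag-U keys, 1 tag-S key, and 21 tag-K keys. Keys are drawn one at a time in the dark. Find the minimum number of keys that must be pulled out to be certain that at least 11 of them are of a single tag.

Pigeonhole: put each drawn key into a box by tag. The largest draw with every box below 11 takes min(count, 10) from each tag; tags with fewer than 10 contribute all they have.
Σ min(cᵢ, 10) = 2 + 3 + 4 + 10 + 4 + 1 + 10 = 34.
Draw number 34 + 1 = 35 must push one box to 11.

35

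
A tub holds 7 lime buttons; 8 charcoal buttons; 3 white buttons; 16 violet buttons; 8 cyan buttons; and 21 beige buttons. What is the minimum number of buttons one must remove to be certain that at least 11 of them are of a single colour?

47

An adversary could hand out at most 10 buttons per colour (4 colours run out sooner): 7 + 8 + 3 + 10 + 8 + 10 = 46 buttons and still no colour has 11.
One more button lands in a colour already at 10, so 47 draws are enough and 46 are not.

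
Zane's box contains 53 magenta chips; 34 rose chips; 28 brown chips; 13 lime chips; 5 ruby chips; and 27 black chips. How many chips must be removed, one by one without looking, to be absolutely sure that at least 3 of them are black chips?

In the worst case for collecting black chips, every non-black chip comes out first.
There are 53 + 34 + 28 + 13 + 5 = 133 non-black chips altogether.
After those, each further chip must be black, so 133 + 3 = 136 draws guarantee 3 black chips.

136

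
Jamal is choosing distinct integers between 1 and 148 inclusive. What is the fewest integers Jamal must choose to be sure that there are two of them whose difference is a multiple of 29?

Integers whose pairwise differences are multiples of 29 are exactly those sharing a remainder mod 29. By the pigeonhole principle, the 29 residue classes mod 29 are the pigeonholes.
With 29 integers one could put 1 in each residue class and have no class reach 2.
The 30th integer pushes some class to 2, so 29·1 + 1 = 30.

30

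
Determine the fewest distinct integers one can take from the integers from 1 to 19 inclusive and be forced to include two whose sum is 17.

12

A set avoiding the sum 17 can contain at most one of each pair {x, 17−x}, plus the 3 elements whose complement lies outside the range.
The integers 9, …, 19 (11 of them) are such a set: any two sum to at least 9+10 = 19 > 17.
By pigeonhole, any 12th integer completes one of the 8 pairs, so 12 choices force a sum of 17.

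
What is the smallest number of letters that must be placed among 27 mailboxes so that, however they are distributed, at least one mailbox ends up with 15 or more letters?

With 378 letters one could put exactly 14 in each of the 27 mailboxes, and no mailbox would reach 15.
One more letter must land in a mailbox that already has 14, giving it 15.
So 27 × 14 + 1 = 379 letters are required.

379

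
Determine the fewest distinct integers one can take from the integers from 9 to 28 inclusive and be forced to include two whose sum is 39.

12

A set avoiding the sum 39 can contain at most one of each pair {x, 39−x}, plus the 2 elements whose complement lies outside the range.
The integers 9, …, 19 (11 of them) are such a set: any two sum to at least 9+10 = 19 and at most 18+19 = 37 < 39.
By the pigeonhole principle, any 12th integer completes one of the 9 pairs, so 12 choices force a sum of 39.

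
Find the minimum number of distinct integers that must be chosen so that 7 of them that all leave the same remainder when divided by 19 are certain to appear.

By pigeonhole, the 19 residue classes mod 19 are the pigeonholes.
With 114 integers one could put 6 in each residue class and have no class reach 7.
The 115th integer pushes some class to 7, so 19·6 + 1 = 115.

115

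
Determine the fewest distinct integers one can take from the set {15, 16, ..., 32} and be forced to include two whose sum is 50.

12

Two chosen integers sum to 50 exactly when both halves of some pair {x, 50−x} with 18 ≤ x ≤ 50−x ≤ 32 are chosen — 7 such pairs.
The remaining 4 elements (those with no distinct partner in range) can never complete a 50-sum, so the worst case takes all of them and one from each pair: 4 + 7 = 11.
Pigeonhole: the 12th integer has to be the second member of some pair, so 11 + 1 = 12.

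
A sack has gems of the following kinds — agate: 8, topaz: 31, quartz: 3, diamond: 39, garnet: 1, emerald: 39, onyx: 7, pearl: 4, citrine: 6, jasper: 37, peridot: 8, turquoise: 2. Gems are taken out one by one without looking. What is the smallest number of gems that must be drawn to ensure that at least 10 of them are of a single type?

An adversary could hand out at most 9 gems per type (8 types run out sooner): 8 + 9 + 3 + 9 + 1 + 9 + 7 + 4 + 6 + 9 + 8 + 2 = 75 gems and still no type has 10.
By the pigeonhole principle, one more gem lands in a type already at 9, so 76 draws are enough and 75 are not.

76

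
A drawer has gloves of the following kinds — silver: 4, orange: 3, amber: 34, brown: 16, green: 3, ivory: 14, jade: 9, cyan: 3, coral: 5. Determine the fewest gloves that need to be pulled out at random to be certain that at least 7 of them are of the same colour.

43

An adversary could hand out at most 6 gloves per colour (5 colours run out sooner): 4 + 3 + 6 + 6 + 3 + 6 + 6 + 3 + 5 = 42 gloves and still no colour has 7.
One more glove lands in a colour already at 6, so 43 draws are enough and 42 are not.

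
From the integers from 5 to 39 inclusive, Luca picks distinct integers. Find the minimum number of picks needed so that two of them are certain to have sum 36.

Two chosen integers sum to 36 exactly when both halves of some pair {x, 36−x} with 5 ≤ x ≤ 36−x ≤ 31 are chosen — 13 such pairs.
The remaining 9 elements (those with no distinct partner in range) can never complete a 36-sum, so the worst case takes all of them and one from each pair: 9 + 13 = 22.
By the pigeonhole principle, the 23rd integer has to be the second member of some pair, so 22 + 1 = 23.

23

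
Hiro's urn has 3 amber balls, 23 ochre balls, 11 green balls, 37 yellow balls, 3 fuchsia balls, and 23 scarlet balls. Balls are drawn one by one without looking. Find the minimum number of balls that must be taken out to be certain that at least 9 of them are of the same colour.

39

Pigeonhole: the 6 colours are the holes; the balls drawn are the pigeons.
To avoid 9 of any one colour, the worst case takes at most 8 of each colour, or every ball of a colour that has fewer than 8.
That gives 3 + 8 + 8 + 8 + 3 + 8 = 38 balls with no colour reaching 9.
The next ball forces some colour to 9, so 38 + 1 = 39.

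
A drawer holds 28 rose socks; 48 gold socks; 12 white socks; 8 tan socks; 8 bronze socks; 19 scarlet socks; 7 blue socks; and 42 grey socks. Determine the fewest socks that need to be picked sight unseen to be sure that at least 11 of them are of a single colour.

An adversary could hand out at most 10 socks per colour (tan, bronze, blue run out sooner): 10 + 10 + 10 + 8 + 8 + 10 + 7 + 10 = 73 socks and still no colour has 11.
By the pigeonhole principle, one more sock lands in a colour already at 10, so 74 draws are enough and 73 are not.

74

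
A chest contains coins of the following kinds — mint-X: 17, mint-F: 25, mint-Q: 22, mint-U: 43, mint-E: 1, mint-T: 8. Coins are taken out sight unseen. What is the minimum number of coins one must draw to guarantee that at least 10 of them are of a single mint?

An adversary could hand out at most 9 coins per mint (mint-E, mint-T run out sooner): 9 + 9 + 9 + 9 + 1 + 8 = 45 coins and still no mint has 10.
One more coin lands in a mint already at 9, so 46 draws are enough and 45 are not.

46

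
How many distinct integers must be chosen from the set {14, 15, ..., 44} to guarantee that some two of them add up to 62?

A set avoiding the sum 62 can contain at most one of each pair {x, 62−x}, plus the 5 elements whose complement lies outside the range or equal to its own complement.
The integers 14, …, 31 (18 of them) are such a set: any two sum to at least 14+15 = 29 and at most 30+31 = 61 < 62.
Pigeonhole: any 19th integer completes one of the 13 pairs, so 19 choices force a sum of 62.

19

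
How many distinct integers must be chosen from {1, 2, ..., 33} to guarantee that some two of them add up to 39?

A set avoiding the sum 39 can contain at most one of each pair {x, 39−x}, plus the 5 elements whose complement lies outside the range.
The integers 1, …, 19 (19 of them) are such a set: any two sum to at least 1+2 = 3 and at most 18+19 = 37 < 39.
By pigeonhole, any 20th integer completes one of the 14 pairs, so 20 choices force a sum of 39.

20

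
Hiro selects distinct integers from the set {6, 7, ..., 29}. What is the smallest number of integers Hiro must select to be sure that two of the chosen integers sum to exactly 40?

A set avoiding the sum 40 can contain at most one of each pair {x, 40−x}, plus the 6 elements whose complement lies outside the range or equal to its own complement.
The integers 6, …, 20 (15 of them) are such a set: any two sum to at least 6+7 = 13 and at most 19+20 = 39 < 40.
Pigeonhole: any 16th integer completes one of the 9 pairs, so 16 choices force a sum of 40.

16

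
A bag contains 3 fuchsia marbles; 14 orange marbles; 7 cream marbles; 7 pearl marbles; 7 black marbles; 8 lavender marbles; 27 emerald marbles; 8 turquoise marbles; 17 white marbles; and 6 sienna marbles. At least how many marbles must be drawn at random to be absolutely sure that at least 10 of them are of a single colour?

An adversary could hand out at most 9 marbles per colour (7 colours run out sooner): 3 + 9 + 7 + 7 + 7 + 8 + 9 + 8 + 9 + 6 = 73 marbles and still no colour has 10.
Pigeonhole: one more marble lands in a colour already at 9, so 74 draws are enough and 73 are not.

74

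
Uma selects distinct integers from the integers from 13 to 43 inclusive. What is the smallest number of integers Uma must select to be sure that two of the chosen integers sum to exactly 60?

19

Group the elements by complementary pair {x, 60−x}: {17,43}, {18,42}, {19,41}, …, giving 13 two-element pairs, the single value 30 (it cannot pair with itself since the integers are distinct), and 4 integers whose partner 60−x falls outside [13,43].
Pigeonhole: treating each of those 18 groups as a pigeonhole, one can pick one integer per group — 18 integers — with no two summing to 60.
The 19th integer lands in an occupied pair, forcing a sum of 60.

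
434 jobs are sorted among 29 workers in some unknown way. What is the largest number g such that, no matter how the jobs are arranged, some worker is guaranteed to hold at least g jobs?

15

Pigeonhole: the 29 workers are the holes and the 434 jobs are the pigeons.
If every worker held at most 14 jobs, the total would be at most 29 × 14 = 406, which is less than 434.
So some worker holds at least ⌈434/29⌉ = 15 jobs.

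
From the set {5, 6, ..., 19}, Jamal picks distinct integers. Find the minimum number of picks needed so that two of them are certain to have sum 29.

A set avoiding the sum 29 can contain at most one of each pair {x, 29−x}, plus the 5 elements whose complement lies outside the range.
The integers 5, …, 14 (10 of them) are such a set: any two sum to at least 5+6 = 11 and at most 13+14 = 27 < 29.
By pigeonhole, any 11th integer completes one of the 5 pairs, so 11 choices force a sum of 29.

11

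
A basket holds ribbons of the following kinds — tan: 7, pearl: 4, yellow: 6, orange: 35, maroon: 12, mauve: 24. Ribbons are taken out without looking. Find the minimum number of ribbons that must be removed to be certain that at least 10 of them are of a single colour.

45

The 6 colours are the holes; the ribbons drawn are the pigeons.
To avoid 10 of any one colour, the worst case takes at most 9 of each colour, or every ribbon of a colour that has fewer than 9.
That gives 7 + 4 + 6 + 9 + 9 + 9 = 44 ribbons with no colour reaching 10.
The next ribbon forces some colour to 10, so 44 + 1 = 45.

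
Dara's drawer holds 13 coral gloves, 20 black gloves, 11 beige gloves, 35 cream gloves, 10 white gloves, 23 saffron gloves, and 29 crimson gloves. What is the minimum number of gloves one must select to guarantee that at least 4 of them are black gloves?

In the worst case for collecting black gloves, every non-black glove comes out first.
There are 13 + 11 + 35 + 10 + 23 + 29 = 121 non-black gloves altogether.
After those, each further glove must be black, so 121 + 4 = 125 draws guarantee 4 black gloves.

125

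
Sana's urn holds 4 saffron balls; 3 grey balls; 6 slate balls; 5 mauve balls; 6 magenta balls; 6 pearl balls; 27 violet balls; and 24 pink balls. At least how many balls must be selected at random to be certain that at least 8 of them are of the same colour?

45

Pigeonhole: the 8 colours are the holes; the balls drawn are the pigeons.
To avoid 8 of any one colour, the worst case takes at most 7 of each colour, or every ball of a colour that has fewer than 7.
That gives 4 + 3 + 6 + 5 + 6 + 6 + 7 + 7 = 44 balls with no colour reaching 8.
The next ball forces some colour to 8, so 44 + 1 = 45.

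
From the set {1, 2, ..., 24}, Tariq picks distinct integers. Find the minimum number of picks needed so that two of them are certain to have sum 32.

Group the elements by complementary pair {x, 32−x}: {8,24}, {9,23}, {10,22}, …, giving 8 two-element pairs, the single value 16 (it cannot pair with itself since the integers are distinct), and 7 integers whose partner 32−x falls outside [1,24].
Treating each of those 16 groups as a pigeonhole, one can pick one integer per group — 16 integers — with no two summing to 32.
The 17th integer lands in an occupied pair, forcing a sum of 32.

17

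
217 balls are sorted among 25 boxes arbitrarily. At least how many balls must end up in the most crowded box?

9

By pigeonhole, the 25 boxes are the holes and the 217 balls are the pigeons.
If every box held at most 8 balls, the total would be at most 25 × 8 = 200, which is less than 217.
So some box holds at least ⌈217/25⌉ = 9 balls.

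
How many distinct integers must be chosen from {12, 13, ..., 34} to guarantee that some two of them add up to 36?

Two chosen integers sum to 36 exactly when both halves of some pair {x, 36−x} with 12 ≤ x ≤ 36−x ≤ 24 are chosen — 6 such pairs.
The remaining 11 elements (those with no distinct partner in range) can never complete a 36-sum, so the worst case takes all of them and one from each pair: 11 + 6 = 17.
Pigeonhole: the 18th integer has to be the second member of some pair, so 17 + 1 = 18.

18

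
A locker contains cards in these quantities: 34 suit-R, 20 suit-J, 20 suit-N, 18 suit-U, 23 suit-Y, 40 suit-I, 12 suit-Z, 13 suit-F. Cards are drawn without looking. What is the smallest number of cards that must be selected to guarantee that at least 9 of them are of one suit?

65

By pigeonhole, the 8 suits are the holes; the cards drawn are the pigeons.
To avoid 9 of any one suit, the worst case takes at most 8 of each suit.
That gives 8 + 8 + 8 + 8 + 8 + 8 + 8 + 8 = 64 cards with no suit reaching 9.
The next card forces some suit to 9, so 64 + 1 = 65.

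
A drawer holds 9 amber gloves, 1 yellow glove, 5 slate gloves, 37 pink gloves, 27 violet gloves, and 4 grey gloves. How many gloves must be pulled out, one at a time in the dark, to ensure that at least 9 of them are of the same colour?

35

An adversary could hand out at most 8 gloves per colour (yellow, slate, grey run out sooner): 8 + 1 + 5 + 8 + 8 + 4 = 34 gloves and still no colour has 9.
By pigeonhole, one more glove lands in a colour already at 8, so 35 draws are enough and 34 are not.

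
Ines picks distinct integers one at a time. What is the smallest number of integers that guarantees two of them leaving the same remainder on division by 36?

37

The 36 residue classes mod 36 are the pigeonholes.
With 36 integers one could put 1 in each residue class and have no class reach 2.
The 37th integer pushes some class to 2, so 36·1 + 1 = 37.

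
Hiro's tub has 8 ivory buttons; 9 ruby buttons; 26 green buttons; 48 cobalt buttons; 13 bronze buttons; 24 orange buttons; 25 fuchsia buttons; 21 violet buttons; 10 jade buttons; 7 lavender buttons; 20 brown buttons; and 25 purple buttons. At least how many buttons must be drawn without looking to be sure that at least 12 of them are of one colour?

123

By the pigeonhole principle, the 12 colours are the holes; the buttons drawn are the pigeons.
To avoid 12 of any one colour, the worst case takes at most 11 of each colour, or every button of a colour that has fewer than 11.
That gives 8 + 9 + 11 + 11 + 11 + 11 + 11 + 11 + 10 + 7 + 11 + 11 = 122 buttons with no colour reaching 12.
The next button forces some colour to 12, so 122 + 1 = 123.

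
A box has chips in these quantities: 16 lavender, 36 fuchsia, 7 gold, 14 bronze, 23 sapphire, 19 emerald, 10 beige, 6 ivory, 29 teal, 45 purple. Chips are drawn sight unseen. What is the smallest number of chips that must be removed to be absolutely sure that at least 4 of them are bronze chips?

195

In the worst case for collecting bronze chips, every non-bronze chip comes out first.
There are 16 + 36 + 7 + 23 + 19 + 10 + 6 + 29 + 45 = 191 non-bronze chips altogether.
After those, each further chip must be bronze, so 191 + 4 = 195 draws guarantee 4 bronze chips.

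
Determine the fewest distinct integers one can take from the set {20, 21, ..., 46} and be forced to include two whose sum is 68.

16

Group the elements by complementary pair {x, 68−x}: {22,46}, {23,45}, {24,44}, …, giving 12 two-element pairs; the single value 34 (it cannot pair with itself since the integers are distinct); and 2 integers whose partner 68−x falls outside [20,46].
By the pigeonhole principle, treating each of those 15 groups as a pigeonhole, one can pick one integer per group — 15 integers — with no two summing to 68.
The 16th integer lands in an occupied pair, forcing a sum of 68.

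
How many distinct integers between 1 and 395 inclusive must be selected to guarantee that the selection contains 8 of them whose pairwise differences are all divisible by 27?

190

Integers whose pairwise differences are multiples of 27 are exactly those sharing a remainder mod 27. The 27 residue classes mod 27 are the pigeonholes.
With 189 integers one could put 7 in each residue class and have no class reach 8.
The 190th integer pushes some class to 8, so 27·7 + 1 = 190.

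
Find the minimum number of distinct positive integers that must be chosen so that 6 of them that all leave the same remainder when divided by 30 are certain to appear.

By the pigeonhole principle, the 30 residue classes mod 30 are the pigeonholes.
With 150 integers one could put 5 in each residue class and have no class reach 6.
The 151st integer pushes some class to 6, so 30·5 + 1 = 151.

151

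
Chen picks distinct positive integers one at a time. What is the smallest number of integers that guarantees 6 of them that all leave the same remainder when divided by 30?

By the pigeonhole principle, the 30 residue classes mod 30 are the pigeonholes.
With 150 integers one could put 5 in each residue class and have no class reach 6.
The 151st integer pushes some class to 6, so 30·5 + 1 = 151.

151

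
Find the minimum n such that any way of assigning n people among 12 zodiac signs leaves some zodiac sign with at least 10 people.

With 108 people one could put exactly 9 in each of the 12 zodiac signs, and no zodiac sign would reach 10.
One more person must land in a zodiac sign that already has 9, giving it 10.
So 12 × 9 + 1 = 109 people are required.

109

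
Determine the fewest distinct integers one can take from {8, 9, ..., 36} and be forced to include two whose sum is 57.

A set avoiding the sum 57 can contain at most one of each pair {x, 57−x}, plus the 13 elements whose complement lies outside the range.
The integers 8, …, 28 (21 of them) are such a set: any two sum to at least 8+9 = 17 and at most 27+28 = 55 < 57.
Pigeonhole: any 22nd integer completes one of the 8 pairs, so 22 choices force a sum of 57.

22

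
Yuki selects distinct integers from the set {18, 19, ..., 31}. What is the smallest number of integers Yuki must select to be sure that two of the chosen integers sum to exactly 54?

Group the elements by complementary pair {x, 54−x}: {23,31}, {24,30}, {25,29}, …, giving 4 two-element pairs; the single value 27 (it cannot pair with itself since the integers are distinct); and 5 integers whose partner 54−x falls outside [18,31].
By the pigeonhole principle, treating each of those 10 groups as a pigeonhole, one can pick one integer per group — 10 integers — with no two summing to 54.
The 11th integer lands in an occupied pair, forcing a sum of 54.

11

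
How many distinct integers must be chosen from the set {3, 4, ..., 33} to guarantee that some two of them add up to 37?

17

A set avoiding the sum 37 can contain at most one of each pair {x, 37−x}, plus the 1 element whose complement lies outside the range.
The integers 3, …, 18 (16 of them) are such a set: any two sum to at least 3+4 = 7 and at most 17+18 = 35 < 37.
By the pigeonhole principle, any 17th integer completes one of the 15 pairs, so 17 choices force a sum of 37.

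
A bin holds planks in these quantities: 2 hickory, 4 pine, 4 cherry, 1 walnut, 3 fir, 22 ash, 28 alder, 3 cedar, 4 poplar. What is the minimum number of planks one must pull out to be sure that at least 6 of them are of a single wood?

32

The 9 woods are the holes; the planks drawn are the pigeons.
To avoid 6 of any one wood, the worst case takes at most 5 of each wood, or every plank of a wood that has fewer than 5.
That gives 2 + 4 + 4 + 1 + 3 + 5 + 5 + 3 + 4 = 31 planks with no wood reaching 6.
The next plank forces some wood to 6, so 31 + 1 = 32.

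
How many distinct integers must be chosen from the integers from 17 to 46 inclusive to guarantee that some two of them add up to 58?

19

A set avoiding the sum 58 can contain at most one of each pair {x, 58−x}, plus the 6 elements whose complement lies outside the range or equal to its own complement.
The integers 29, …, 46 (18 of them) are such a set: any two sum to at least 29+30 = 59 > 58.
Pigeonhole: any 19th integer completes one of the 12 pairs, so 19 choices force a sum of 58.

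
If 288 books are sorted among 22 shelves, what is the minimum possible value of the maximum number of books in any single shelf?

Pigeonhole: the 22 shelves are the holes and the 288 books are the pigeons.
If every shelf held at most 13 books, the total would be at most 22 × 13 = 286, which is less than 288.
So some shelf holds at least ⌈288/22⌉ = 14 books.

14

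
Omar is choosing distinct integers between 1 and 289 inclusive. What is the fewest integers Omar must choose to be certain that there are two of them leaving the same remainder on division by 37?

The 37 residue classes mod 37 are the pigeonholes.
With 37 integers one could put 1 in each residue class and have no class reach 2.
The 38th integer pushes some class to 2, so 37·1 + 1 = 38.

38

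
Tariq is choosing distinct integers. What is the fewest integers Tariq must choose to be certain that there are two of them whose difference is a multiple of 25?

26

Integers whose pairwise differences are multiples of 25 are exactly those sharing a remainder mod 25. By the pigeonhole principle, the 25 residue classes mod 25 are the pigeonholes.
With 25 integers one could put 1 in each residue class and have no class reach 2.
The 26th integer pushes some class to 2, so 25·1 + 1 = 26.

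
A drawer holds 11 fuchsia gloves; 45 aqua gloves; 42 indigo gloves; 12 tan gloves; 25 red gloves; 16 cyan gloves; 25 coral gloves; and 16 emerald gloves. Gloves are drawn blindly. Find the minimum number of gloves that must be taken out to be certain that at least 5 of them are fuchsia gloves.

186

In the worst case for collecting fuchsia gloves, every non-fuchsia glove comes out first.
There are 45 + 42 + 12 + 25 + 16 + 25 + 16 = 181 non-fuchsia gloves altogether.
After those, each further glove must be fuchsia, so 181 + 5 = 186 draws guarantee 5 fuchsia gloves.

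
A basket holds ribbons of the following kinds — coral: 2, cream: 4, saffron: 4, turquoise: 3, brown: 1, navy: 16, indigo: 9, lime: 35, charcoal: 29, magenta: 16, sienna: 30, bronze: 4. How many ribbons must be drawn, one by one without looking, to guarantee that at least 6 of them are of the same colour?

49

An adversary could hand out at most 5 ribbons per colour (6 colours run out sooner): 2 + 4 + 4 + 3 + 1 + 5 + 5 + 5 + 5 + 5 + 5 + 4 = 48 ribbons and still no colour has 6.
One more ribbon lands in a colour already at 5, so 49 draws are enough and 48 are not.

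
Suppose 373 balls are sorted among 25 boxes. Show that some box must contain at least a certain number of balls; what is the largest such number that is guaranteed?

The 25 boxes are the holes and the 373 balls are the pigeons.
If every box held at most 14 balls, the total would be at most 25 × 14 = 350, which is less than 373.
So some box holds at least ⌈373/25⌉ = 15 balls.

15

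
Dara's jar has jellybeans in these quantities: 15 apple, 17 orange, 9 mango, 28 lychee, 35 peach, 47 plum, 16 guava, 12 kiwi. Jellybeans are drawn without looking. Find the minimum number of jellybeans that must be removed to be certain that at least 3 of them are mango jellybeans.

In the worst case for collecting mango jellybeans, every non-mango jellybean comes out first.
There are 15 + 17 + 28 + 35 + 47 + 16 + 12 = 170 non-mango jellybeans altogether.
After those, each further jellybean must be mango, so 170 + 3 = 173 draws guarantee 3 mango jellybeans.

173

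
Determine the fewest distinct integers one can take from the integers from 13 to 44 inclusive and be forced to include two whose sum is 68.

23

A set avoiding the sum 68 can contain at most one of each pair {x, 68−x}, plus the 12 elements whose complement lies outside the range or equal to its own complement.
The integers 13, …, 34 (22 of them) are such a set: any two sum to at least 13+14 = 27 and at most 33+34 = 67 < 68.
Any 23rd integer completes one of the 10 pairs, so 23 choices force a sum of 68.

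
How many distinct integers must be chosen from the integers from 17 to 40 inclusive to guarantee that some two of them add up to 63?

Group the elements by complementary pair {x, 63−x}: {23,40}, {24,39}, {25,38}, …, giving 9 two-element pairs and 6 integers whose partner 63−x falls outside [17,40].
Pigeonhole: treating each of those 15 groups as a pigeonhole, one can pick one integer per group — 15 integers — with no two summing to 63.
The 16th integer lands in an occupied pair, forcing a sum of 63.

16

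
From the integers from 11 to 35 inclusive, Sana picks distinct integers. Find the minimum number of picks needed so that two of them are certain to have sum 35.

19

Group the elements by complementary pair {x, 35−x}: {11,24}, {12,23}, {13,22}, …, giving 7 two-element pairs and 11 integers whose partner 35−x falls outside [11,35].
Pigeonhole: treating each of those 18 groups as a pigeonhole, one can pick one integer per group — 18 integers — with no two summing to 35.
The 19th integer lands in an occupied pair, forcing a sum of 35.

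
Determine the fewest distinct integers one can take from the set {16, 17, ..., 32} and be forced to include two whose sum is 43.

Group the elements by complementary pair {x, 43−x}: {16,27}, {17,26}, {18,25}, …, giving 6 two-element pairs and 5 integers whose partner 43−x falls outside [16,32].
Pigeonhole: treating each of those 11 groups as a pigeonhole, one can pick one integer per group — 11 integers — with no two summing to 43.
The 12th integer lands in an occupied pair, forcing a sum of 43.

12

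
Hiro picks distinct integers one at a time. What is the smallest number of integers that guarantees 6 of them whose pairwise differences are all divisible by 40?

201

Integers whose pairwise differences are multiples of 40 are exactly those sharing a remainder mod 40. By pigeonhole, the 40 residue classes mod 40 are the pigeonholes.
With 200 integers one could put 5 in each residue class and have no class reach 6.
The 201st integer pushes some class to 6, so 40·5 + 1 = 201.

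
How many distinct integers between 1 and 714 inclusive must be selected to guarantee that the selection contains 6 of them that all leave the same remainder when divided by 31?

156

Pigeonhole: the 31 residue classes mod 31 are the pigeonholes.
With 155 integers one could put 5 in each residue class and have no class reach 6.
The 156th integer pushes some class to 6, so 31·5 + 1 = 156.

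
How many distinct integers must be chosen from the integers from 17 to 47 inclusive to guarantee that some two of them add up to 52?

Two chosen integers sum to 52 exactly when both halves of some pair {x, 52−x} with 17 ≤ x ≤ 52−x ≤ 35 are chosen — 9 such pairs.
The remaining 13 elements (those with no distinct partner in range) can never complete a 52-sum, so the worst case takes all of them and one from each pair: 13 + 9 = 22.
By the pigeonhole principle, the 23rd integer has to be the second member of some pair, so 22 + 1 = 23.

23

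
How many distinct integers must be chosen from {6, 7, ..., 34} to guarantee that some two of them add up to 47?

19

A set avoiding the sum 47 can contain at most one of each pair {x, 47−x}, plus the 7 elements whose complement lies outside the range.
The integers 6, …, 23 (18 of them) are such a set: any two sum to at least 6+7 = 13 and at most 22+23 = 45 < 47.
Any 19th integer completes one of the 11 pairs, so 19 choices force a sum of 47.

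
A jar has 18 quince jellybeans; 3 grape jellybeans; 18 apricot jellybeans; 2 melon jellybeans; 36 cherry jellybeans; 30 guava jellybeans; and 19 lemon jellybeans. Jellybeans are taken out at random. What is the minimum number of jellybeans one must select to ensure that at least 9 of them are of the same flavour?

An adversary could hand out at most 8 jellybeans per flavour (grape, melon run out sooner): 8 + 3 + 8 + 2 + 8 + 8 + 8 = 45 jellybeans and still no flavour has 9.
Pigeonhole: one more jellybean lands in a flavour already at 8, so 46 draws are enough and 45 are not.

46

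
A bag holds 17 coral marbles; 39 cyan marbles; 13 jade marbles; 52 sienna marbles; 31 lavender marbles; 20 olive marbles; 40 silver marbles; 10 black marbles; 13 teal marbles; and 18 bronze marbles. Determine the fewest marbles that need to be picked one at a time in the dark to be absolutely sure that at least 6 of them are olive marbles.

239

In the worst case for collecting olive marbles, every non-olive marble comes out first.
There are 17 + 39 + 13 + 52 + 31 + 40 + 10 + 13 + 18 = 233 non-olive marbles altogether.
After those, each further marble must be olive, so 233 + 6 = 239 draws guarantee 6 olive marbles.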